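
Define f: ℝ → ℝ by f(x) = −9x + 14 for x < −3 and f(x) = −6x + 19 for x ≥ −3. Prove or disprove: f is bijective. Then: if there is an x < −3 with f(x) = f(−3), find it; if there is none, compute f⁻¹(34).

Both pieces are strictly decreasing (slopes −9 and −6), so each is injective on its own interval.
The left piece maps (−∞, −3) onto (41, ∞); the right piece maps [−3, ∞) onto (−∞, 37].
The images leave a gap (41 has no preimage), so f is not surjective, hence not bijective.
Because the two images are disjoint, no x < −3 has f(x) = f(−3), so we compute f⁻¹(34): 34 lies in (−∞, 37], so solve −6x + 19 = 34: x = (34 − 19)/(−6) = −5/2.

-5/2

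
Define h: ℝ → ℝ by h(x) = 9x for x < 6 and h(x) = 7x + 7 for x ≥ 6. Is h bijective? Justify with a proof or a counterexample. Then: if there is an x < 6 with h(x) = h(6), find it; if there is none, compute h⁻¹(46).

49/9

Both pieces are strictly increasing (slopes 9 and 7), so each is injective on its own interval.
The left piece maps (−∞, 6) onto (−∞, 54); the right piece maps [6, ∞) onto [49, ∞).
These images overlap. In particular h(6) = 49 (right piece), and solving 9x = 49 on the left piece gives x = 49/9 < 6.
So h(49/9) = h(6) with 49/9 ≠ 6, and h is not injective, hence not bijective. This x = 49/9 is the requested value below 6.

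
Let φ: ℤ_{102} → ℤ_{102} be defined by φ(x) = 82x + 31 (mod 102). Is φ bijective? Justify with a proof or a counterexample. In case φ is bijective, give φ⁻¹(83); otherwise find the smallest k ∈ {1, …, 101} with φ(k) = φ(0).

Recall that injectivity means: for all s, t in the domain, φ(s) = φ(t) implies s = t.
We have gcd(82, 102) = 2 > 1. Taking s = 0 and t = 51: φ(0) = 31 and φ(51) = 82·51 + 31 = 4213 ≡ 31 (mod 102).
So φ(0) = φ(51) while 0 ≠ 51, so φ is not injective, hence not bijective.
Since φ is not bijective, we find the least positive k with φ(k) = φ(0): this means 82k ≡ 0 (mod 102), i.e. 102 ∣ 82k. Since gcd(82, 102) = 2, dividing through by 2 this holds exactly when 51 ∣ 41k, and as gcd(41, 51) = 1, exactly when 51 ∣ k.
The smallest positive such k is 51.

51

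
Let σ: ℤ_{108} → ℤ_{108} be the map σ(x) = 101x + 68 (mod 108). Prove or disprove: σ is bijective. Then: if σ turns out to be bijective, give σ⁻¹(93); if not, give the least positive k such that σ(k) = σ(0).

89

Suppose σ(u) = σ(v) in ℤ_{108}. Then 101u + 68 ≡ 101v + 68 (mod 108), thus 101(u − v) ≡ 0 (mod 108).
Since gcd(101, 108) = 1, 101 is invertible modulo 108, thus u − v ≡ 0 (mod 108), i.e. u = v.
We now compute 101⁻¹ mod 108 explicitly. Euclid's algorithm: 108 = 1·101 + 7, 101 = 14·7 + 3, 7 = 2·3 + 1; back-substituting gives 1 = 77·101 − 72·108, so 101⁻¹ ≡ 77 (mod 108).
Then y ↦ 77(y − 68) is a two-sided inverse to σ, so every y ∈ ℤ_{108} has a preimage.
Thus σ is bijective.
Since σ is bijective, we find σ⁻¹(93): we need 101x ≡ 93 − 68 ≡ 25 (mod 108). Using 101⁻¹ = 77: x ≡ 77·25 = 1925 = 17·108 + 89, so x = 89.
Check: σ(89) = 101·89 + 68 = 9057 = 83·108 + 93 ≡ 93 (mod 108).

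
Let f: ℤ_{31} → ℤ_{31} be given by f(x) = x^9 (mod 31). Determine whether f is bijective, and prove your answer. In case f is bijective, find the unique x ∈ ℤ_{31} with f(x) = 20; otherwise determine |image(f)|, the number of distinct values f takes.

f(1) = 1^9 = 1.
f(5): Repeated squaring mod 31: 5^1 ≡ 5, 5^2 ≡ 5² = 25, 5^4 ≡ 25² = 625 ≡ 5, 5^8 ≡ 5² = 25. Since 9 = 8 + 1, 5^9 ≡ 25·5: 25·5 = 125 ≡ 1. So 5^9 ≡ 1 (mod 31).
So f(1) = f(5) = 1 while 1 ≠ 5, therefore f is not injective, hence not bijective.
Since f is not bijective, we determine |image(f)|. Computing x^9 mod 31 for each x (by repeated squaring, reducing mod 31 at every step), the values f(0), f(1), …, f(30) are: 0, 1, 16, 29, 8, 1, 30, 8, 4, 4, 16, 23, 15, 29, 4, 29, 2, 27, 2, 16, 8, 15, 27, 27, 23, 1, 30, 23, 2, 15, 30.
The distinct values are {0, 1, 2, 4, 8, 15, 16, 23, 27, 29, 30}; there are 11 of them.

11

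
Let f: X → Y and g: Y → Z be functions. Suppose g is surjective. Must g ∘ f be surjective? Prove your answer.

No. Take X = {0}, Y = Z = {0, 1, 2, 3, 4}, f(0) = 0, and g = identity (surjective).
Then (g ∘ f)(0) = 0, and 4 ∈ Z has no preimage under g ∘ f, so g ∘ f is not surjective.

not surjective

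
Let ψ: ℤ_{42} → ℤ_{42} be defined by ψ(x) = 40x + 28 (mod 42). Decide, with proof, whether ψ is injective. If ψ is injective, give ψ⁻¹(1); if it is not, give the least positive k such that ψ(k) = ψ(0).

We have gcd(40, 42) = 2 > 1. Taking a = 0 and b = 21: ψ(0) = 28 and ψ(21) = 40·21 + 28 = 868 ≡ 28 (mod 42).
So ψ(0) = ψ(21) while 0 ≠ 21, therefore ψ is not injective.
Since ψ is not injective, we find the least positive k with ψ(k) = ψ(0): this means 40k ≡ 0 (mod 42), i.e. 42 ∣ 40k. Since gcd(40, 42) = 2, dividing through by 2 this holds exactly when 21 ∣ 20k, and as gcd(20, 21) = 1, exactly when 21 ∣ k.
The smallest positive such k is 21.

21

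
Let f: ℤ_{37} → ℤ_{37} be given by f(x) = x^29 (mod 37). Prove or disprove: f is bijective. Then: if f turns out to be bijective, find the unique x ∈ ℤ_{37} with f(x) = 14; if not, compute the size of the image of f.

29

Since 37 is prime, the nonzero elements of ℤ_{37} form a cyclic group of order 36.
As gcd(29, 36) = 1, raising to the 29th power is a bijection on this group: if x_1^29 ≡ x_2^29 then (x_1x_2^{−1})^29 = 1, and the only element of order dividing gcd(29, 36) = 1 is 1, so x_1 = x_2.
With f(0) = 0 this makes f injective on all of ℤ_{37}, hence bijective (finite equal-size domain and codomain). In particular f is bijective.
Since f is bijective, we find the preimage of 14. The inverse of x ↦ x^29 on (ℤ_{37})^× is x ↦ x^5, because 29·5 = 145 = 4·36 + 1 ≡ 1 (mod 36) and x^{36} = 1 for x ≠ 0 (Fermat). So f⁻¹(14) = 14^5 mod 37.
Repeated squaring mod 37: 14^1 ≡ 14, 14^2 ≡ 14² = 196 ≡ 11, 14^4 ≡ 11² = 121 ≡ 10. Since 5 = 4 + 1, 14^5 ≡ 10·14: 10·14 = 140 ≡ 29. So 14^5 ≡ 29 (mod 37).
Hence f⁻¹(14) = 29.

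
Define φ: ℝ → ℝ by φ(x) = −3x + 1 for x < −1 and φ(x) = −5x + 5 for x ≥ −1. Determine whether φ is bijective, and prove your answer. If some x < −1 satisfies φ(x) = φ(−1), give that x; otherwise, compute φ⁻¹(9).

Both pieces are strictly decreasing (slopes −3 and −5), so each is injective on its own interval.
The left piece maps (−∞, −1) onto (4, ∞); the right piece maps [−1, ∞) onto (−∞, 10].
These images overlap. In particular φ(−1) = 10 (right piece), and solving −3x + 1 = 10 on the left piece gives x = −3 < −1.
So φ(−3) = φ(−1) with −3 ≠ −1, and φ is not injective, hence not bijective. This x = −3 is the requested value below −1.

-3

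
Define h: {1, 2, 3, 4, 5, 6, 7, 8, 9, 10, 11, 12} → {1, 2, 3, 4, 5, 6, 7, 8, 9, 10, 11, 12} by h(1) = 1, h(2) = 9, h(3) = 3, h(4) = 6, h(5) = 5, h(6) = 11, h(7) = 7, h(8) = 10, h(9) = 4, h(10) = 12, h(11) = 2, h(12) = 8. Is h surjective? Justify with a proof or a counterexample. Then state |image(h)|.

Every element of the codomain has a preimage: 1 = h(1), 2 = h(11), 3 = h(3), 4 = h(9), 5 = h(5), 6 = h(4), 7 = h(7), 8 = h(12), 9 = h(2), 10 = h(8), 11 = h(6), 12 = h(10).
So h is surjective.
The image of h is {1, 2, 3, 4, 5, 6, 7, 8, 9, 10, 11, 12}, which has 12 elements.

12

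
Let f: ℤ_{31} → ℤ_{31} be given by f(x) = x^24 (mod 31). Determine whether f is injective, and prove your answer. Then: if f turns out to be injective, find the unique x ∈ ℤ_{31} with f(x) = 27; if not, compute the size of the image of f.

f(1) = 1^24 = 1.
f(5): Repeated squaring mod 31: 5^1 ≡ 5, 5^2 ≡ 5² = 25, 5^4 ≡ 25² = 625 ≡ 5, 5^8 ≡ 5² = 25, 5^16 ≡ 25² = 625 ≡ 5. Since 24 = 16 + 8, 5^24 ≡ 5·25: 5·25 = 125 ≡ 1. So 5^24 ≡ 1 (mod 31).
So f(1) = f(5) = 1 while 1 ≠ 5, so f is not injective.
Since f is not injective, we determine |image(f)|. Computing x^24 mod 31 for each x (by repeated squaring, reducing mod 31 at every step), the values f(0), f(1), …, f(30) are: 0, 1, 16, 2, 8, 1, 1, 8, 4, 4, 16, 8, 16, 2, 4, 2, 2, 4, 2, 16, 8, 16, 4, 4, 8, 1, 1, 8, 2, 16, 1.
The distinct values are {0, 1, 2, 4, 8, 16}; there are 6 of them.

6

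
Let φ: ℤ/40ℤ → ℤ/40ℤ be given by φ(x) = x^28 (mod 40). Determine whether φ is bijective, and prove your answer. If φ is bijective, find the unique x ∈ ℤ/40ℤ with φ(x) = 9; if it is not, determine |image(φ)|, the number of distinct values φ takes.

φ(1) = 1^28 = 1.
φ(3): Repeated squaring mod 40: 3^1 ≡ 3, 3^2 ≡ 3² = 9, 3^4 ≡ 9² = 81 ≡ 1, 3^8 ≡ 1² = 1, 3^16 ≡ 1² = 1. Since 28 = 16 + 8 + 4, 3^28 ≡ 1·1·1: 1·1 = 1, then 1·1 = 1. So 3^28 ≡ 1 (mod 40).
So φ(1) = φ(3) = 1 while 1 ≠ 3, so φ is not injective, hence not bijective.
Since φ is not bijective, we determine |image(φ)|. Computing x^28 mod 40 for each x (by repeated squaring, reducing mod 40 at every step), the values φ(0), φ(1), …, φ(39) are: 0, 1, 16, 1, 16, 25, 16, 1, 16, 1, 0, 1, 16, 1, 16, 25, 16, 1, 16, 1, 0, 1, 16, 1, 16, 25, 16, 1, 16, 1, 0, 1, 16, 1, 16, 25, 16, 1, 16, 1.
The distinct values are {0, 1, 16, 25}; there are 4 of them.

4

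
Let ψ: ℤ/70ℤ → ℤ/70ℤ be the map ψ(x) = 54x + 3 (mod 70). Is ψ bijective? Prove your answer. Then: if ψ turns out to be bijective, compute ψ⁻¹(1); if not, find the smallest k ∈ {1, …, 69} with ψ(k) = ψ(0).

Recall that ψ is injective if ψ(s) = ψ(t) implies s = t.
We have gcd(54, 70) = 2 > 1. Taking s = 0 and t = 35: ψ(0) = 3 and ψ(35) = 54·35 + 3 = 1893 ≡ 3 (mod 70).
So ψ(0) = ψ(35) while 0 ≠ 35, so ψ is not injective, hence not bijective.
Since ψ is not bijective, we find the least positive k with ψ(k) = ψ(0): this means 54k ≡ 0 (mod 70), i.e. 70 ∣ 54k. Since gcd(54, 70) = 2, dividing through by 2 this holds exactly when 35 ∣ 27k, and as gcd(27, 35) = 1, exactly when 35 ∣ k.
The smallest positive such k is 35.

35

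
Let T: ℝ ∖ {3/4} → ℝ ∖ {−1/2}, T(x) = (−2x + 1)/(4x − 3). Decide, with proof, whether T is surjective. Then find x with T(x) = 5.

8/11

For any y ≠ −1/2, solving y(4x − 3) = −2x + 1 for x gives a well-defined x ≠ 3/4. So T is surjective.
Solving T(x) = 5: cross-multiplying gives −2x + 1 = 5(4x − 3), which rearranges to −22x = −16, so x = 8/11.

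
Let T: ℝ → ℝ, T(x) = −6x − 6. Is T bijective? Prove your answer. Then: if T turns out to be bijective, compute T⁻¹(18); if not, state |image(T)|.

-4

By definition, T is injective if T(a) = T(b) implies a = b.
Suppose T(a) = T(b). Then −6a − 6 = −6b − 6, so −6a = −6b, so a = b.
For any y ∈ ℝ, x = (y + 6)/(−6) satisfies T(x) = y.
Hence T is bijective.
Since T is bijective, we compute T⁻¹(18) = (18 + 6)/(−6) = −4.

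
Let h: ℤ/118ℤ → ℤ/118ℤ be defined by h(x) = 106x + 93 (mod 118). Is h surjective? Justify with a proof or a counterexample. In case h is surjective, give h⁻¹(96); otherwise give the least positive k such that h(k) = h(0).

Recall: h is surjective if every y in the codomain equals h(x) for some x in the domain.
Since gcd(106, 118) = 2, we have 106x ≡ 0 (mod 2) for all x, so h(x) ≡ 1 (mod 2).
But 0 ≢ 1 (mod 2), so 0 ∈ ℤ/118ℤ has no preimage. So h is not surjective.
Since h is not surjective, we find the least positive k with h(k) = h(0): this means 106k ≡ 0 (mod 118), i.e. 118 ∣ 106k. Since gcd(106, 118) = 2, dividing through by 2 this holds exactly when 59 ∣ 53k, and as gcd(53, 59) = 1, exactly when 59 ∣ k.
The smallest positive such k is 59.

59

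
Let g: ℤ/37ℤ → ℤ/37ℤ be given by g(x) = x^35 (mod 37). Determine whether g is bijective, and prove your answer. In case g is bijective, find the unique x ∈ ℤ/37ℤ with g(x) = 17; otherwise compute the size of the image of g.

Since 37 is prime, the nonzero elements of ℤ/37ℤ form a cyclic group of order 36.
As gcd(35, 36) = 1, raising to the 35th power is a bijection on this group: if u^35 ≡ v^35 then (uv^{−1})^35 = 1, and the only element of order dividing gcd(35, 36) = 1 is 1, so u = v.
With g(0) = 0 this makes g injective on all of ℤ/37ℤ, hence bijective (finite equal-size domain and codomain). In particular g is bijective.
Since g is bijective, we find the preimage of 17. The inverse of x ↦ x^35 on (ℤ/37ℤ)^× is x ↦ x^35, because 35·35 = 1225 = 34·36 + 1 ≡ 1 (mod 36) and x^{36} = 1 for x ≠ 0 (Fermat). So g⁻¹(17) = 17^35 mod 37.
Repeated squaring mod 37: 17^1 ≡ 17, 17^2 ≡ 17² = 289 ≡ 30, 17^4 ≡ 30² = 900 ≡ 12, 17^8 ≡ 12² = 144 ≡ 33, 17^16 ≡ 33² = 1089 ≡ 16, 17^32 ≡ 16² = 256 ≡ 34. Since 35 = 32 + 2 + 1, 17^35 ≡ 34·30·17: 34·30 = 1020 ≡ 21, then 21·17 = 357 ≡ 24. So 17^35 ≡ 24 (mod 37).
Hence g⁻¹(17) = 24.

24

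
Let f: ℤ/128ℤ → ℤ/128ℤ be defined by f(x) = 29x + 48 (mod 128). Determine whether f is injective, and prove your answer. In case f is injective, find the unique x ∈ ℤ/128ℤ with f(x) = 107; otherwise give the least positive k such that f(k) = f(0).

55

Suppose f(s) = f(t) in ℤ/128ℤ. Then 29s + 48 ≡ 29t + 48 (mod 128), therefore 29(s − t) ≡ 0 (mod 128).
Since gcd(29, 128) = 1, 29 is invertible modulo 128, thus s − t ≡ 0 (mod 128), i.e. s = t.
Thus f is injective.
We now compute 29⁻¹ mod 128 explicitly. Euclid's algorithm: 128 = 4·29 + 12, 29 = 2·12 + 5, 12 = 2·5 + 2, 5 = 2·2 + 1; back-substituting gives 1 = 53·29 − 12·128, so 29⁻¹ ≡ 53 (mod 128).
Since f is injective, we find f⁻¹(107): we need 29x ≡ 107 − 48 ≡ 59 (mod 128). Using 29⁻¹ = 53: x ≡ 53·59 = 3127 = 24·128 + 55, so x = 55.
Check: f(55) = 29·55 + 48 = 1643 = 12·128 + 107 ≡ 107 (mod 128).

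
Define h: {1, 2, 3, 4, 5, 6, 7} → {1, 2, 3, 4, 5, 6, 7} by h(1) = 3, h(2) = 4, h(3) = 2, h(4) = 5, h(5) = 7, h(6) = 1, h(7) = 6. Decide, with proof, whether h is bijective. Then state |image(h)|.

7

The values 3, 4, 2, 5, 7, 1, 6 are a permutation of {1, 2, 3, 4, 5, 6, 7}: each element appears exactly once.
So h is injective and surjective, hence bijective.
The image of h is {1, 2, 3, 4, 5, 6, 7}, which has 7 elements.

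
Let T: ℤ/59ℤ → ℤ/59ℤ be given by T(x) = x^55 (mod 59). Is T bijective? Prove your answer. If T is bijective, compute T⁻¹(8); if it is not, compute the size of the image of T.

Since 59 is prime, the nonzero elements of ℤ/59ℤ form a cyclic group of order 58.
As gcd(55, 58) = 1, raising to the 55th power is a bijection on this group: if x_1^55 ≡ x_2^55 then (x_1x_2^{−1})^55 = 1, and the only element of order dividing gcd(55, 58) = 1 is 1, so x_1 = x_2.
With T(0) = 0 this makes T injective on all of ℤ/59ℤ, hence bijective (finite equal-size domain and codomain). In particular T is bijective.
Since T is bijective, we find the preimage of 8. The inverse of x ↦ x^55 on (ℤ/59ℤ)^× is x ↦ x^19, because 55·19 = 1045 = 18·58 + 1 ≡ 1 (mod 58) and x^{58} = 1 for x ≠ 0 (Fermat). So T⁻¹(8) = 8^19 mod 59.
Repeated squaring mod 59: 8^1 ≡ 8, 8^2 ≡ 8² = 64 ≡ 5, 8^4 ≡ 5² = 25, 8^8 ≡ 25² = 625 ≡ 35, 8^16 ≡ 35² = 1225 ≡ 45. Since 19 = 16 + 2 + 1, 8^19 ≡ 45·5·8: 45·5 = 225 ≡ 48, then 48·8 = 384 ≡ 30. So 8^19 ≡ 30 (mod 59).
Hence T⁻¹(8) = 30.

30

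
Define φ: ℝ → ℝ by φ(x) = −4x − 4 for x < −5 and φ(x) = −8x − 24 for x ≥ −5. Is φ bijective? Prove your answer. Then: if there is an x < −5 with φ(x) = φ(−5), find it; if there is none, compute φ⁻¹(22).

-13/2

Both pieces are strictly decreasing (slopes −4 and −8), so each is injective on its own interval.
The left piece maps (−∞, −5) onto (16, ∞); the right piece maps [−5, ∞) onto (−∞, 16].
Since 16 = 16, the images partition ℝ: φ is injective and surjective, hence bijective.
Because the two images are disjoint, no x < −5 has φ(x) = φ(−5), so we compute φ⁻¹(22): 22 lies in (16, ∞), so solve −4x − 4 = 22: x = (22 + 4)/(−4) = −13/2.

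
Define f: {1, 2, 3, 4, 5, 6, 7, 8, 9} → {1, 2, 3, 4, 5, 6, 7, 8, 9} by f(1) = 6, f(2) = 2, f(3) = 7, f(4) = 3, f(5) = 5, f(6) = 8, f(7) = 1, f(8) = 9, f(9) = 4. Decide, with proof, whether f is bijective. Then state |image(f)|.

The values 6, 2, 7, 3, 5, 8, 1, 9, 4 are a permutation of {1, 2, 3, 4, 5, 6, 7, 8, 9}: each element appears exactly once.
So f is injective and surjective, hence bijective.
The image of f is {1, 2, 3, 4, 5, 6, 7, 8, 9}, which has 9 elements.

9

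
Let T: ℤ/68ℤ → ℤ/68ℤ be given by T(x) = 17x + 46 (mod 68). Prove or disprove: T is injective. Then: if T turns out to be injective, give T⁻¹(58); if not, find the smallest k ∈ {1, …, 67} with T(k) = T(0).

4

We have gcd(17, 68) = 17 > 1. Taking u = 0 and v = 4: T(0) = 46 and T(4) = 17·4 + 46 = 114 ≡ 46 (mod 68).
So T(0) = T(4) while 0 ≠ 4, therefore T is not injective.
Since T is not injective, we find the least positive k with T(k) = T(0): this means 17k ≡ 0 (mod 68), i.e. 68 ∣ 17k. Since gcd(17, 68) = 17, dividing through by 17 this holds exactly when 4 ∣ k.
The smallest positive such k is 4.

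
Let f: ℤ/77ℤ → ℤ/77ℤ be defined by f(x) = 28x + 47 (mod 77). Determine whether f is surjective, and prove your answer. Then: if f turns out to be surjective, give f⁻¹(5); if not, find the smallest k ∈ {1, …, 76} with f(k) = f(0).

11

Recall: f is surjective if every y in the codomain equals f(x) for some x in the domain.
Since gcd(28, 77) = 7, we have 28x ≡ 0 (mod 7) for all x, so f(x) ≡ 5 (mod 7).
But 0 ≢ 5 (mod 7), so 0 ∈ ℤ/77ℤ has no preimage. Thus f is not surjective.
Since f is not surjective, we find the least positive k with f(k) = f(0): this means 28k ≡ 0 (mod 77), i.e. 77 ∣ 28k. Since gcd(28, 77) = 7, dividing through by 7 this holds exactly when 11 ∣ 4k, and as gcd(4, 11) = 1, exactly when 11 ∣ k.
The smallest positive such k is 11.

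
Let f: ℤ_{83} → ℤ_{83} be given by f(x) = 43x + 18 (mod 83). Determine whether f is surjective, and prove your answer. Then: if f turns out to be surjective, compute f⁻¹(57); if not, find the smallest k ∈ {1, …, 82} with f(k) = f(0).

26

By definition, f is surjective if every y in the codomain equals f(x) for some x in the domain.
Since gcd(43, 83) = 1, 43 is invertible modulo 83. Euclid's algorithm: 83 = 1·43 + 40, 43 = 1·40 + 3, 40 = 13·3 + 1; back-substituting gives 1 = 56·43 − 29·83, so 43⁻¹ ≡ 56 (mod 83).
For any y ∈ ℤ_{83}, x = 56(y − 18) mod 83 satisfies f(x) = 43·56(y − 18) + 18 ≡ y (since 43·56 ≡ 1 mod 83). So every y has a preimage.
So f is surjective.
Since f is surjective, we find f⁻¹(57): we need 43x ≡ 57 − 18 ≡ 39 (mod 83). Using 43⁻¹ = 56: x ≡ 56·39 = 2184 = 26·83 + 26, so x = 26.
Check: f(26) = 43·26 + 18 = 1136 = 13·83 + 57 ≡ 57 (mod 83).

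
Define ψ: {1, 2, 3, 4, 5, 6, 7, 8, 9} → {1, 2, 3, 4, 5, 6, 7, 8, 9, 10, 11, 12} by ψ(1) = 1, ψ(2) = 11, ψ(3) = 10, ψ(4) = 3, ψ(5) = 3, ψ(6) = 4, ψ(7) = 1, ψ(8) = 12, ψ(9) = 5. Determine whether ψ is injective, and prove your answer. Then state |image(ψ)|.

7

ψ(4) = 3 = ψ(5) with 4 ≠ 5, so ψ is not injective.
The image of ψ is {1, 3, 4, 5, 10, 11, 12}, which has 7 elements.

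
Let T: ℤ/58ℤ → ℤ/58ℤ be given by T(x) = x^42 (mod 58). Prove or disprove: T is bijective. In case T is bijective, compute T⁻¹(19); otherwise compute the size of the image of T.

T(1) = 1^42 = 1.
T(5): Repeated squaring mod 58: 5^1 ≡ 5, 5^2 ≡ 5² = 25, 5^4 ≡ 25² = 625 ≡ 45, 5^8 ≡ 45² = 2025 ≡ 53, 5^16 ≡ 53² = 2809 ≡ 25, 5^32 ≡ 25² = 625 ≡ 45. Since 42 = 32 + 8 + 2, 5^42 ≡ 45·53·25: 45·53 = 2385 ≡ 7, then 7·25 = 175 ≡ 1. So 5^42 ≡ 1 (mod 58).
So T(1) = T(5) = 1 while 1 ≠ 5, so T is not injective, hence not bijective.
Since T is not bijective, we determine |image(T)|. Computing x^42 mod 58 for each x (by repeated squaring, reducing mod 58 at every step), the values T(0), T(1), …, T(57) are: 0, 1, 28, 57, 30, 1, 30, 1, 28, 1, 28, 57, 28, 1, 28, 57, 30, 57, 28, 57, 30, 57, 30, 1, 30, 1, 28, 57, 30, 29, 30, 57, 28, 1, 30, 1, 30, 57, 30, 57, 28, 57, 30, 57, 28, 1, 28, 57, 28, 1, 28, 1, 30, 1, 30, 57, 28, 1.
The distinct values are {0, 1, 28, 29, 30, 57}; there are 6 of them.

6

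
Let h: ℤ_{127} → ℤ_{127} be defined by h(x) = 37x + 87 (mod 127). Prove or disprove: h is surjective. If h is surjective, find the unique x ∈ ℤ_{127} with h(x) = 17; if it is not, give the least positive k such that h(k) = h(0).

29

Since gcd(37, 127) = 1, 37 is invertible modulo 127. Euclid's algorithm: 127 = 3·37 + 16, 37 = 2·16 + 5, 16 = 3·5 + 1; back-substituting gives 1 = 103·37 − 30·127, so 37⁻¹ ≡ 103 (mod 127).
For any y ∈ ℤ_{127}, x = 103(y − 87) mod 127 satisfies h(x) = 37·103(y − 87) + 87 ≡ y (since 37·103 ≡ 1 mod 127). So every y has a preimage.
Thus h is surjective.
Since h is surjective, we find h⁻¹(17): we need 37x ≡ 17 − 87 ≡ 57 (mod 127). Using 37⁻¹ = 103: x ≡ 103·57 = 5871 = 46·127 + 29, so x = 29.
Check: h(29) = 37·29 + 87 = 1160 = 9·127 + 17 ≡ 17 (mod 127).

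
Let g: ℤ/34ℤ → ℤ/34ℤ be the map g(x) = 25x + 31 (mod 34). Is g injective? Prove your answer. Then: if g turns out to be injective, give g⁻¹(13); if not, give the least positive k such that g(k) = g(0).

If g(x_1) = g(x_2), then 25x_1 ≡ 25x_2 (mod 34). Because gcd(25, 34) = 1, we may cancel 25 to get x_1 ≡ x_2 (mod 34).
Therefore g is injective.
We now compute 25⁻¹ mod 34 explicitly. Euclid's algorithm: 34 = 1·25 + 9, 25 = 2·9 + 7, 9 = 1·7 + 2, 7 = 3·2 + 1; back-substituting gives 1 = 15·25 − 11·34, so 25⁻¹ ≡ 15 (mod 34).
Since g is injective, we find g⁻¹(13): we need 25x ≡ 13 − 31 ≡ 16 (mod 34). Using 25⁻¹ = 15: x ≡ 15·16 = 240 = 7·34 + 2, so x = 2.
Check: g(2) = 25·2 + 31 = 81 = 2·34 + 13 ≡ 13 (mod 34).

2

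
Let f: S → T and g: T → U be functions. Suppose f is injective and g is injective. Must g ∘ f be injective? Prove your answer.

Suppose (g ∘ f)(s) = (g ∘ f)(t), i.e. g(f(s)) = g(f(t)).
Since g is injective, f(s) = f(t). Since f is injective, s = t. Thus g ∘ f is injective.

injective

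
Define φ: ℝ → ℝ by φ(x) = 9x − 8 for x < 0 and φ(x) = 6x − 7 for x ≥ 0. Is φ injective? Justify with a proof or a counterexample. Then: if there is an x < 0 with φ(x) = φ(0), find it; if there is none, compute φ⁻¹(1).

Both pieces are strictly increasing (slopes 9 and 6), so each is injective on its own interval.
The left piece maps (−∞, 0) onto (−∞, −8); the right piece maps [0, ∞) onto [−7, ∞).
These images are disjoint, so no value is attained by both pieces. So φ is injective.
Because the two images are disjoint, no x < 0 has φ(x) = φ(0), so we compute φ⁻¹(1): 1 lies in [−7, ∞), so solve 6x − 7 = 1: x = (1 + 7)/6 = 4/3.

4/3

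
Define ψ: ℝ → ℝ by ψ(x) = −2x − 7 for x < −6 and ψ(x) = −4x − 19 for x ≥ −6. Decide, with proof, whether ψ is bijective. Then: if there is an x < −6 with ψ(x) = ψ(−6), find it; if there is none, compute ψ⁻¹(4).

Both pieces are strictly decreasing (slopes −2 and −4), so each is injective on its own interval.
The left piece maps (−∞, −6) onto (5, ∞); the right piece maps [−6, ∞) onto (−∞, 5].
Since 5 = 5, the images partition ℝ: ψ is injective and surjective, hence bijective.
Because the two images are disjoint, no x < −6 has ψ(x) = ψ(−6), so we compute ψ⁻¹(4): 4 lies in (−∞, 5], so solve −4x − 19 = 4: x = (4 + 19)/(−4) = −23/4.

-23/4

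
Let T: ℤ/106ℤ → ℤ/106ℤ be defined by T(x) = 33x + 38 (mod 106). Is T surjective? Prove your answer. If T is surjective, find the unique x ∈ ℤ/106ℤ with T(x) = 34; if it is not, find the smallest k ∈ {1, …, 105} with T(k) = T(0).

Since gcd(33, 106) = 1, 33 is invertible modulo 106. Euclid's algorithm: 106 = 3·33 + 7, 33 = 4·7 + 5, 7 = 1·5 + 2, 5 = 2·2 + 1; back-substituting gives 1 = 45·33 − 14·106, so 33⁻¹ ≡ 45 (mod 106).
Then y ↦ 45(y − 38) is a two-sided inverse to T, so every y ∈ ℤ/106ℤ has a preimage.
So T is surjective.
Since T is surjective, we find T⁻¹(34): we need 33x ≡ 34 − 38 ≡ 102 (mod 106). Using 33⁻¹ = 45: x ≡ 45·102 = 4590 = 43·106 + 32, so x = 32.
Check: T(32) = 33·32 + 38 = 1094 = 10·106 + 34 ≡ 34 (mod 106).

32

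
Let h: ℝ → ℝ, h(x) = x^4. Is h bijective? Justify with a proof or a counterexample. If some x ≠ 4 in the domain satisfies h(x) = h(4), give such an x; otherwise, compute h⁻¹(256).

h(4) = 256 = (−4)^4 = h(−4) (since 4 is even), with 4 ≠ −4. So h is not injective, hence not bijective.
For the follow-up, such an x exists: taking x = −4 ∈ ℝ gives h(−4) = 256 = h(4) with −4 ≠ 4.

-4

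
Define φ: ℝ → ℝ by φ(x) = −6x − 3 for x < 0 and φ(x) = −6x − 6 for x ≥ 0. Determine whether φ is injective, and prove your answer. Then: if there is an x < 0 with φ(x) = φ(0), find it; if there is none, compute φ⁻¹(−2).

-1/6

Both pieces are strictly decreasing (slopes −6 and −6), so each is injective on its own interval.
The left piece maps (−∞, 0) onto (−3, ∞); the right piece maps [0, ∞) onto (−∞, −6].
These images are disjoint, so no value is attained by both pieces. Hence φ is injective.
Because the two images are disjoint, no x < 0 has φ(x) = φ(0), so we compute φ⁻¹(−2): −2 lies in (−3, ∞), so solve −6x − 3 = −2: x = (−2 + 3)/(−6) = −1/6.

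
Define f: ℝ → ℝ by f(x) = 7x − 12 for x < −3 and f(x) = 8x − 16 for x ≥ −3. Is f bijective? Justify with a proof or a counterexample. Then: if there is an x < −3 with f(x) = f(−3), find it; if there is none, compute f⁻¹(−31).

Both pieces are strictly increasing (slopes 7 and 8), so each is injective on its own interval.
The left piece maps (−∞, −3) onto (−∞, −33); the right piece maps [−3, ∞) onto [−40, ∞).
These images overlap. In particular f(−3) = −40 (right piece), and solving 7x − 12 = −40 on the left piece gives x = −4 < −3.
So f(−4) = f(−3) with −4 ≠ −3, and f is not injective, hence not bijective. This x = −4 is the requested value below −3.

-4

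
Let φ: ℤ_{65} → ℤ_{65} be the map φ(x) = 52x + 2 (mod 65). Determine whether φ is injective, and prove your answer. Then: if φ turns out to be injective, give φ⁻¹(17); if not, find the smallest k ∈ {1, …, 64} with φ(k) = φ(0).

We have gcd(52, 65) = 13 > 1. Taking u = 0 and v = 5: φ(0) = 2 and φ(5) = 52·5 + 2 = 262 ≡ 2 (mod 65).
So φ(0) = φ(5) while 0 ≠ 5, thus φ is not injective.
Since φ is not injective, we find the least positive k with φ(k) = φ(0): this means 52k ≡ 0 (mod 65), i.e. 65 ∣ 52k. Since gcd(52, 65) = 13, dividing through by 13 this holds exactly when 5 ∣ 4k, and as gcd(4, 5) = 1, exactly when 5 ∣ k.
The smallest positive such k is 5.

5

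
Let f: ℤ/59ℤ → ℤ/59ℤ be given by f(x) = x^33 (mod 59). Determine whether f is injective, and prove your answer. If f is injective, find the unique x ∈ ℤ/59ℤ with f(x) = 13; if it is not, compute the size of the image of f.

43

Since 59 is prime, the nonzero elements of ℤ/59ℤ form a cyclic group of order 58.
As gcd(33, 58) = 1, raising to the 33rd power is a bijection on this group: if x_1^33 ≡ x_2^33 then (x_1x_2^{−1})^33 = 1, and the only element of order dividing gcd(33, 58) = 1 is 1, so x_1 = x_2.
With f(0) = 0 this makes f injective on all of ℤ/59ℤ, hence bijective (finite equal-size domain and codomain). In particular f is injective.
Since f is injective, we find the preimage of 13. The inverse of x ↦ x^33 on (ℤ/59ℤ)^× is x ↦ x^51, because 33·51 = 1683 = 29·58 + 1 ≡ 1 (mod 58) and x^{58} = 1 for x ≠ 0 (Fermat). So f⁻¹(13) = 13^51 mod 59.
Repeated squaring mod 59: 13^1 ≡ 13, 13^2 ≡ 13² = 169 ≡ 51, 13^4 ≡ 51² = 2601 ≡ 5, 13^8 ≡ 5² = 25, 13^16 ≡ 25² = 625 ≡ 35, 13^32 ≡ 35² = 1225 ≡ 45. Since 51 = 32 + 16 + 2 + 1, 13^51 ≡ 45·35·51·13: 45·35 = 1575 ≡ 41, then 41·51 = 2091 ≡ 26, then 26·13 = 338 ≡ 43. So 13^51 ≡ 43 (mod 59).
Hence f⁻¹(13) = 43.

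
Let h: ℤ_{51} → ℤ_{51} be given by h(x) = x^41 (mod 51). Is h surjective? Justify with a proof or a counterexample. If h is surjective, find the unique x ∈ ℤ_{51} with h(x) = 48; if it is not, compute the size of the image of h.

Computing x^41 mod 51 for each x (by repeated squaring, reducing mod 51 at every step), the values h(0), h(1), …, h(50) are: 0, 1, 2, 48, 4, 29, 45, 10, 8, 9, 7, 23, 39, 13, 20, 15, 16, 17, 18, 19, 14, 21, 46, 11, 27, 25, 26, 24, 40, 5, 30, 37, 32, 33, 34, 35, 36, 31, 38, 12, 28, 44, 42, 43, 41, 6, 22, 47, 3, 49, 50.
Every element of ℤ_{51} appears exactly once in this list, so h is a bijection, and in particular surjective.
Since h is surjective, we read off the preimage of 48 from the same table: h(3) = 48, so h⁻¹(48) = 3.

3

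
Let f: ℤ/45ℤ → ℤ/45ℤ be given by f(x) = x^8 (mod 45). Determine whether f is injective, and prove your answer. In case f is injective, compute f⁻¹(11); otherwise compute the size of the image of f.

8

f(3): Repeated squaring mod 45: 3^1 ≡ 3, 3^2 ≡ 3² = 9, 3^4 ≡ 9² = 81 ≡ 36, 3^8 ≡ 36² = 1296 ≡ 36. So 3^8 ≡ 36 (mod 45).
f(6): Repeated squaring mod 45: 6^1 ≡ 6, 6^2 ≡ 6² = 36, 6^4 ≡ 36² = 1296 ≡ 36, 6^8 ≡ 36² = 1296 ≡ 36. So 6^8 ≡ 36 (mod 45).
So f(3) = f(6) = 36 while 3 ≠ 6, so f is not injective.
Since f is not injective, we determine |image(f)|. Computing x^8 mod 45 for each x (by repeated squaring, reducing mod 45 at every step), the values f(0), f(1), …, f(44) are: 0, 1, 31, 36, 16, 25, 36, 31, 1, 36, 10, 31, 36, 16, 16, 0, 31, 1, 36, 1, 40, 36, 16, 16, 36, 40, 1, 36, 1, 31, 0, 16, 16, 36, 31, 10, 36, 1, 31, 36, 25, 16, 36, 31, 1.
The distinct values are {0, 1, 10, 16, 25, 31, 36, 40}; there are 8 of them.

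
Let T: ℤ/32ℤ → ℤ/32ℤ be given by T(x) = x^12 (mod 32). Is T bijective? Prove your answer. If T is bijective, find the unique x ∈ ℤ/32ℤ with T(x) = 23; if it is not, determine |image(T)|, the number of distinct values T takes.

T(0) = 0^12 = 0.
T(2): Repeated squaring mod 32: 2^1 ≡ 2, 2^2 ≡ 2² = 4, 2^4 ≡ 4² = 16, 2^8 ≡ 16² = 256 ≡ 0. Since 12 = 8 + 4, 2^12 ≡ 0·16: 0·16 = 0. So 2^12 ≡ 0 (mod 32).
So T(0) = T(2) = 0 while 0 ≠ 2, so T is not injective, hence not bijective.
Since T is not bijective, we determine |image(T)|. Computing x^12 mod 32 for each x (by repeated squaring, reducing mod 32 at every step), the values T(0), T(1), …, T(31) are: 0, 1, 0, 17, 0, 17, 0, 1, 0, 1, 0, 17, 0, 17, 0, 1, 0, 1, 0, 17, 0, 17, 0, 1, 0, 1, 0, 17, 0, 17, 0, 1.
The distinct values are {0, 1, 17}; there are 3 of them.

3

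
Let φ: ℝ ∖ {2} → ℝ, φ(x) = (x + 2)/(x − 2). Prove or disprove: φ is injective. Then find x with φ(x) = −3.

Suppose φ(x_1) = φ(x_2). Cross-multiplying: (x_1 + 2)(x_2 − 2) = (x_2 + 2)(x_1 − 2).
Expanding both sides and cancelling the symmetric terms leaves −4·(x_1 − x_2) = 0. Since −4 ≠ 0, x_1 = x_2. Thus φ is injective.
Solving φ(x) = −3: cross-multiplying gives x + 2 = −3(x − 2), which rearranges to 4x = 4, so x = 1.

1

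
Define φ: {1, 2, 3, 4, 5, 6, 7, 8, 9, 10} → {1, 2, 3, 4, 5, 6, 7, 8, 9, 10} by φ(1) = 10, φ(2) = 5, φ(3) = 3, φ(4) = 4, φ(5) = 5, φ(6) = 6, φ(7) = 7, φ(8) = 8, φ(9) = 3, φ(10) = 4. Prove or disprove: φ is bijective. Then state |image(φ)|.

φ(2) = 5 = φ(5) with 2 ≠ 5, so φ is not injective, hence not bijective.
The image of φ is {3, 4, 5, 6, 7, 8, 10}, which has 7 elements.

7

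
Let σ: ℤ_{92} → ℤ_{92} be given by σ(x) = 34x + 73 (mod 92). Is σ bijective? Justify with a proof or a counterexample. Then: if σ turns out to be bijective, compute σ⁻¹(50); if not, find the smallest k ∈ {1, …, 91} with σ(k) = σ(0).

We have gcd(34, 92) = 2 > 1. Taking s = 0 and t = 46: σ(0) = 73 and σ(46) = 34·46 + 73 = 1637 ≡ 73 (mod 92).
So σ(0) = σ(46) while 0 ≠ 46, therefore σ is not injective, hence not bijective.
Since σ is not bijective, we find the least positive k with σ(k) = σ(0): this means 34k ≡ 0 (mod 92), i.e. 92 ∣ 34k. Since gcd(34, 92) = 2, dividing through by 2 this holds exactly when 46 ∣ 17k, and as gcd(17, 46) = 1, exactly when 46 ∣ k.
The smallest positive such k is 46.

46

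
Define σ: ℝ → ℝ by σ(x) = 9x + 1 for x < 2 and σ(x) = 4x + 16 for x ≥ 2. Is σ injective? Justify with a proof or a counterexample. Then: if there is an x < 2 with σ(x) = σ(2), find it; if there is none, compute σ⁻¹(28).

Both pieces are strictly increasing (slopes 9 and 4), so each is injective on its own interval.
The left piece maps (−∞, 2) onto (−∞, 19); the right piece maps [2, ∞) onto [24, ∞).
These images are disjoint, so no value is attained by both pieces. Hence σ is injective.
Because the two images are disjoint, no x < 2 has σ(x) = σ(2), so we compute σ⁻¹(28): 28 lies in [24, ∞), so solve 4x + 16 = 28: x = (28 − 16)/4 = 3.

3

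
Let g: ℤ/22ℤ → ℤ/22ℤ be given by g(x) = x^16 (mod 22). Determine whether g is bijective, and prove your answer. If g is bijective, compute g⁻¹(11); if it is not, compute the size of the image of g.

g(10): Repeated squaring mod 22: 10^1 ≡ 10, 10^2 ≡ 10² = 100 ≡ 12, 10^4 ≡ 12² = 144 ≡ 12, 10^8 ≡ 12² = 144 ≡ 12, 10^16 ≡ 12² = 144 ≡ 12. So 10^16 ≡ 12 (mod 22).
g(12): Repeated squaring mod 22: 12^1 ≡ 12, 12^2 ≡ 12² = 144 ≡ 12, 12^4 ≡ 12² = 144 ≡ 12, 12^8 ≡ 12² = 144 ≡ 12, 12^16 ≡ 12² = 144 ≡ 12. So 12^16 ≡ 12 (mod 22).
So g(10) = g(12) = 12 while 10 ≠ 12, so g is not injective, hence not bijective.
Since g is not bijective, we determine |image(g)|. Computing x^16 mod 22 for each x (by repeated squaring, reducing mod 22 at every step), the values g(0), g(1), …, g(21) are: 0, 1, 20, 3, 4, 5, 16, 15, 14, 9, 12, 11, 12, 9, 14, 15, 16, 5, 4, 3, 20, 1.
The distinct values are {0, 1, 3, 4, 5, 9, 11, 12, 14, 15, 16, 20}; there are 12 of them.

12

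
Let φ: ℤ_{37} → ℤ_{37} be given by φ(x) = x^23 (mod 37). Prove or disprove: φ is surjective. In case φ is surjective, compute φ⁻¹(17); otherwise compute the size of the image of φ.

Since 37 is prime, the nonzero elements of ℤ_{37} form a cyclic group of order 36.
As gcd(23, 36) = 1, raising to the 23rd power is a bijection on this group: if a^23 ≡ b^23 then (ab^{−1})^23 = 1, and the only element of order dividing gcd(23, 36) = 1 is 1, so a = b.
With φ(0) = 0 this makes φ injective on all of ℤ_{37}, hence bijective (finite equal-size domain and codomain). In particular φ is surjective.
Since φ is surjective, we find the preimage of 17. The inverse of x ↦ x^23 on (ℤ_{37})^× is x ↦ x^11, because 23·11 = 253 = 7·36 + 1 ≡ 1 (mod 36) and x^{36} = 1 for x ≠ 0 (Fermat). So φ⁻¹(17) = 17^11 mod 37.
Repeated squaring mod 37: 17^1 ≡ 17, 17^2 ≡ 17² = 289 ≡ 30, 17^4 ≡ 30² = 900 ≡ 12, 17^8 ≡ 12² = 144 ≡ 33. Since 11 = 8 + 2 + 1, 17^11 ≡ 33·30·17: 33·30 = 990 ≡ 28, then 28·17 = 476 ≡ 32. So 17^11 ≡ 32 (mod 37).
Hence φ⁻¹(17) = 32.

32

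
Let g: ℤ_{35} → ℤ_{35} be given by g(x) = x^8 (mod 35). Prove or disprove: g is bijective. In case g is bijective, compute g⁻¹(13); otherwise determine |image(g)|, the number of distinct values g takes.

8

g(3): Repeated squaring mod 35: 3^1 ≡ 3, 3^2 ≡ 3² = 9, 3^4 ≡ 9² = 81 ≡ 11, 3^8 ≡ 11² = 121 ≡ 16. So 3^8 ≡ 16 (mod 35).
g(4): Repeated squaring mod 35: 4^1 ≡ 4, 4^2 ≡ 4² = 16, 4^4 ≡ 16² = 256 ≡ 11, 4^8 ≡ 11² = 121 ≡ 16. So 4^8 ≡ 16 (mod 35).
So g(3) = g(4) = 16 while 3 ≠ 4, therefore g is not injective, hence not bijective.
Since g is not bijective, we determine |image(g)|. Computing x^8 mod 35 for each x (by repeated squaring, reducing mod 35 at every step), the values g(0), g(1), …, g(34) are: 0, 1, 11, 16, 16, 25, 1, 21, 1, 11, 30, 16, 11, 1, 21, 15, 11, 16, 16, 11, 15, 21, 1, 11, 16, 30, 11, 1, 21, 1, 25, 16, 16, 11, 1.
The distinct values are {0, 1, 11, 15, 16, 21, 25, 30}; there are 8 of them.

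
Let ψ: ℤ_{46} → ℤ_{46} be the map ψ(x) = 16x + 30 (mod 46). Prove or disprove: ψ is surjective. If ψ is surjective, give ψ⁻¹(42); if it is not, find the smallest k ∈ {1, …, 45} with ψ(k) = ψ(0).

By definition, ψ is surjective if every y in the codomain equals ψ(x) for some x in the domain.
Since gcd(16, 46) = 2, we have 16x ≡ 0 (mod 2) for all x, so ψ(x) ≡ 0 (mod 2).
But 1 ≢ 0 (mod 2), so 1 ∈ ℤ_{46} has no preimage. Thus ψ is not surjective.
Since ψ is not surjective, we find the least positive k with ψ(k) = ψ(0): this means 16k ≡ 0 (mod 46), i.e. 46 ∣ 16k. Since gcd(16, 46) = 2, dividing through by 2 this holds exactly when 23 ∣ 8k, and as gcd(8, 23) = 1, exactly when 23 ∣ k.
The smallest positive such k is 23.

23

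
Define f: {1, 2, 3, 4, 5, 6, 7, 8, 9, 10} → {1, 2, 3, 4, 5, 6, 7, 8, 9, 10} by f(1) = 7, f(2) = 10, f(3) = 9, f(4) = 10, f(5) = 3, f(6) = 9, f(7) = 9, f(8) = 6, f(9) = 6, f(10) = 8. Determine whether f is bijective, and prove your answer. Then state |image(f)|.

f(2) = 10 = f(4) with 2 ≠ 4, so f is not injective, hence not bijective.
The image of f is {3, 6, 7, 8, 9, 10}, which has 6 elements.

6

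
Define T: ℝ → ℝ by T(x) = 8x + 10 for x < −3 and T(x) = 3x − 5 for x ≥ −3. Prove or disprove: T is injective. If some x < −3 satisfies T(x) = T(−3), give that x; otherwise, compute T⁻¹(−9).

Both pieces are strictly increasing (slopes 8 and 3), so each is injective on its own interval.
The left piece maps (−∞, −3) onto (−∞, −14); the right piece maps [−3, ∞) onto [−14, ∞).
These images are disjoint, so no value is attained by both pieces. Therefore T is injective.
Because the two images are disjoint, no x < −3 has T(x) = T(−3), so we compute T⁻¹(−9): −9 lies in [−14, ∞), so solve 3x − 5 = −9: x = (−9 + 5)/3 = −4/3.

-4/3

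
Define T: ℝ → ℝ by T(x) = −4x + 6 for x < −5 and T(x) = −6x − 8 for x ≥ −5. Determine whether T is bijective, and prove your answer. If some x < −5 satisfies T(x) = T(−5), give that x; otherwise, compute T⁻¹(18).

Both pieces are strictly decreasing (slopes −4 and −6), so each is injective on its own interval.
The left piece maps (−∞, −5) onto (26, ∞); the right piece maps [−5, ∞) onto (−∞, 22].
The images leave a gap (26 has no preimage), so T is not surjective, hence not bijective.
Because the two images are disjoint, no x < −5 has T(x) = T(−5), so we compute T⁻¹(18): 18 lies in (−∞, 22], so solve −6x − 8 = 18: x = (18 + 8)/(−6) = −13/3.

-13/3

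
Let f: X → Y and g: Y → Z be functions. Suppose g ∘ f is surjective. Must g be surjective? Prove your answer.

Let c ∈ Z. Since g ∘ f is surjective, some a ∈ X has g(f(a)) = c. Then b = f(a) ∈ Y satisfies g(b) = c. So g is surjective.

surjective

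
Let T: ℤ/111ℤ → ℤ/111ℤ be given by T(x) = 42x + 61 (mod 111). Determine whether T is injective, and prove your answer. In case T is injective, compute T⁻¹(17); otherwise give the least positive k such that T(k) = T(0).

37

By definition, T is injective when T(s) = T(t) forces s = t.
We have gcd(42, 111) = 3 > 1. Taking s = 0 and t = 37: T(0) = 61 and T(37) = 42·37 + 61 = 1615 ≡ 61 (mod 111).
So T(0) = T(37) while 0 ≠ 37, thus T is not injective.
Since T is not injective, we find the least positive k with T(k) = T(0): this means 42k ≡ 0 (mod 111), i.e. 111 ∣ 42k. Since gcd(42, 111) = 3, dividing through by 3 this holds exactly when 37 ∣ 14k, and as gcd(14, 37) = 1, exactly when 37 ∣ k.
The smallest positive such k is 37.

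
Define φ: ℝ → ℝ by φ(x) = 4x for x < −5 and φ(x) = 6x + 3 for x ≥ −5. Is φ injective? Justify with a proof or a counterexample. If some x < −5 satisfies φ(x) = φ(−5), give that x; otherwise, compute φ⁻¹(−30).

-27/4

Both pieces are strictly increasing (slopes 4 and 6), so each is injective on its own interval.
The left piece maps (−∞, −5) onto (−∞, −20); the right piece maps [−5, ∞) onto [−27, ∞).
These images overlap. In particular φ(−5) = −27 (right piece), and solving 4x = −27 on the left piece gives x = −27/4 < −5.
So φ(−27/4) = φ(−5) with −27/4 ≠ −5, and φ is not injective. This x = −27/4 is the requested value below −5.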